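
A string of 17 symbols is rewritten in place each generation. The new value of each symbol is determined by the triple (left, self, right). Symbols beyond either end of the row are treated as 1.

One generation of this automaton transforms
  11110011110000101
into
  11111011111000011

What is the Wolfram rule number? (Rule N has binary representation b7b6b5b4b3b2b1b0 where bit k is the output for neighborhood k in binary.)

248

position 0: 111 → 1  (bit 7 = 1)
position 3: 110 → 1  (bit 6 = 1)
position 15: 101 → 1  (bit 5 = 1)
position 4: 100 → 1  (bit 4 = 1)
position 6: 011 → 1  (bit 3 = 1)
position 14: 010 → 0  (bit 2 = 0)
position 5: 001 → 0  (bit 1 = 0)
position 11: 000 → 0  (bit 0 = 0)
bits b7..b0 = 11111000 = 248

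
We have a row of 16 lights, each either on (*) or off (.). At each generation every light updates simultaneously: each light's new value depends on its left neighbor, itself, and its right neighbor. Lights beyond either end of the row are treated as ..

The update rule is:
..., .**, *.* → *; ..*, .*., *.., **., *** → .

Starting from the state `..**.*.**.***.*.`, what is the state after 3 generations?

*.*.*.**.**..*..
.*.*.**.**.....*
..*.**.**..***..

..*.**.**..***..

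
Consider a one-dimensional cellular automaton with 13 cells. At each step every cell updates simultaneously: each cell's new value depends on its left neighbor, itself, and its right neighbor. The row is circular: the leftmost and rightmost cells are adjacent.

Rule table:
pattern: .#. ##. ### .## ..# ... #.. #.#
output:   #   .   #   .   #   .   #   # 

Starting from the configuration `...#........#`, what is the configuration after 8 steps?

.#.###.##.###

#.###......##
.#.#.#....#.#
#######..####
######.##.###
#####.#..#.##
####.######.#
###.#.####.#.
.#.###.##.###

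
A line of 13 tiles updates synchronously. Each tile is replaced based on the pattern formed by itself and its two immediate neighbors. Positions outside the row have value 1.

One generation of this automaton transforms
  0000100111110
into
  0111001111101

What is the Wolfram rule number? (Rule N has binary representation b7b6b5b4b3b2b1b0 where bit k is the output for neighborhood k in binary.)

position 8: 111 → 1  (bit 7 = 1)
position 11: 110 → 0  (bit 6 = 0)
position 12: 101 → 1  (bit 5 = 1)
position 0: 100 → 0  (bit 4 = 0)
position 7: 011 → 1  (bit 3 = 1)
position 4: 010 → 0  (bit 2 = 0)
position 3: 001 → 1  (bit 1 = 1)
position 1: 000 → 1  (bit 0 = 1)
bits b7..b0 = 10101011 = 171

171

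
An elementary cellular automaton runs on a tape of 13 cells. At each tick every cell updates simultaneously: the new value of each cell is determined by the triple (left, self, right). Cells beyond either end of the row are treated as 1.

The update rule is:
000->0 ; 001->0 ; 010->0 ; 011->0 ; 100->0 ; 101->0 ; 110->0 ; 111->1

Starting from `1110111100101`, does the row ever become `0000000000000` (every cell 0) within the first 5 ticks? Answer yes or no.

1100011000000
1000000000000
0000000000000
all cells are 0 at tick 3

yes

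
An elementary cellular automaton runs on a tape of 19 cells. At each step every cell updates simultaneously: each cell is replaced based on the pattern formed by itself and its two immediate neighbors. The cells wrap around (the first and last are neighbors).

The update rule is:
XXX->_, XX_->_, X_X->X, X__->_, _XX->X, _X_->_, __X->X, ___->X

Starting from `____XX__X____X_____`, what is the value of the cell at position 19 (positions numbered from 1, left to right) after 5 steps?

_

XXXXX__X__XXX__XXXX
______X__XX___XX___
XXXXXX__XX__XXX__XX
_______XX__XX___XX_
XXXXXXXX__XX__XXX__
position 19 holds _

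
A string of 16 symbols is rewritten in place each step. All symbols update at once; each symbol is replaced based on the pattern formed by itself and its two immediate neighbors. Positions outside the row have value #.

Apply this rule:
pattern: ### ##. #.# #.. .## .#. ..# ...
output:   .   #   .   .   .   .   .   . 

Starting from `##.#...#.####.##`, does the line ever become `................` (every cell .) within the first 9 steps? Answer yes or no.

yes

.#..........#...
................
all cells are . at step 2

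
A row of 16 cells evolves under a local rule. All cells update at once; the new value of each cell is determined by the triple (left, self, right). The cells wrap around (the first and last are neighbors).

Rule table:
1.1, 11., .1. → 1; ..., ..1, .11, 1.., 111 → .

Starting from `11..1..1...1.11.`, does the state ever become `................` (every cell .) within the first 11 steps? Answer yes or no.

.1..1..1...11.11
11..1..1....11.1
.1..1..1.....11.
.1..1..1......1.
.1..1..1......1.  (fixed point — unchanged through step 11)
step 11 is .1..1..1......1., still not uniform .

no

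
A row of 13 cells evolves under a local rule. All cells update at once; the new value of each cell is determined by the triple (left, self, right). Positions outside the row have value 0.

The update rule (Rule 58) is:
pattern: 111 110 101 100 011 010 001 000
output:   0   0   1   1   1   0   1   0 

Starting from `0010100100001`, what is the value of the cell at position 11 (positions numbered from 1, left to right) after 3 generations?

0101011010010
1010110101101
0101101011010
position 11 holds 0

0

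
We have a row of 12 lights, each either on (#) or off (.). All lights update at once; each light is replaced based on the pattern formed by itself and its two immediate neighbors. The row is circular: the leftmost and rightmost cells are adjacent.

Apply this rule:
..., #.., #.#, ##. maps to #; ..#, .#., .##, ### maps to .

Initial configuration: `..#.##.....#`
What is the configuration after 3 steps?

step 1: #..#.#####..
step 2: .#..#....##.
step 3: ..#..###..##

..#..###..##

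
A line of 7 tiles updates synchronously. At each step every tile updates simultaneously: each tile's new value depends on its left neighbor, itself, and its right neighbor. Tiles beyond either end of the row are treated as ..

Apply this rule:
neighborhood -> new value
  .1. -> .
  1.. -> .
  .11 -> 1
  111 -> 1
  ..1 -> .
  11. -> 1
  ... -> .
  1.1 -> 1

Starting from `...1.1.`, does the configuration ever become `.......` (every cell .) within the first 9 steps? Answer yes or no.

....1..
.......
all cells are . at step 2

yes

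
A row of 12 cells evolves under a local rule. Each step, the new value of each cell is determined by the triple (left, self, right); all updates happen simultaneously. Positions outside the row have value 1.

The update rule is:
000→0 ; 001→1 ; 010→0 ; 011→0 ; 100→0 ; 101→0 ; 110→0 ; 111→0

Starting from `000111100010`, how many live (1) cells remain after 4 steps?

2

001000000100
010000001001
000000010010
000000100100
count of 1: 2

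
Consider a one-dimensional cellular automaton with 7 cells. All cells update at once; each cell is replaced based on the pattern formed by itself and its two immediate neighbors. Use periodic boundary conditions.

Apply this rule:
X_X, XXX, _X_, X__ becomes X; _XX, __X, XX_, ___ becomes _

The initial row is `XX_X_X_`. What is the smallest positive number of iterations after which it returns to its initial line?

28

__XXXXX
X__XXX_
XX__X_X
X_X_XX_
XXXX__X
XXX_X__
_X_XXX_
_XX_X_X
X__XXXX
_X__XXX
XXX__X_
_X_X_XX
XXXXX__
_XXX_X_
__X_XXX
X_XX_X_
XX__XXX
X_X__XX
_XXX__X
X_X_X_X
_XXXXX_
__XXX_X
X__X_XX
_X_XX_X
XXX__XX
XX_X__X
X_XXX__
XX_X_X_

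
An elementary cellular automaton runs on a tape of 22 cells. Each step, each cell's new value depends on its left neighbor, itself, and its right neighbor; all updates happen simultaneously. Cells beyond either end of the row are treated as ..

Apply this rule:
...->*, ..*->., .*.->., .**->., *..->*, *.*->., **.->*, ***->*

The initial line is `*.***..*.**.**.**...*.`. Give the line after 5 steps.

step 1: ...***....*..*..***..*
step 2: **..*****..*..*..***..
step 3: .**..*****..*..*..****
step 4: ..**..*****..*..*..***
step 5: *..**..*****..*..*..**

*..**..*****..*..*..**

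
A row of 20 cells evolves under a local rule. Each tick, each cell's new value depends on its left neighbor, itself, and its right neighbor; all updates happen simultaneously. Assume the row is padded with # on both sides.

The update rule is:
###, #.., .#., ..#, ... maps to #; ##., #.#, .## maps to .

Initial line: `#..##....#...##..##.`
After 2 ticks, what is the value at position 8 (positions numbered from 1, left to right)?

#

tick 1: .##..########..##...
tick 2: ...##.######.##..###
position 8 holds #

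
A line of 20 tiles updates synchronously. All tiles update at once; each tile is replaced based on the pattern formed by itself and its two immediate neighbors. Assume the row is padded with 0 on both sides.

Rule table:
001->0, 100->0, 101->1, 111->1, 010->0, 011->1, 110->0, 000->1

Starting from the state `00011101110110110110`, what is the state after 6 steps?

10110110110110010100

11011011101101101100
10110111011011011001
01101110110110110000
01011101101101100111
00111011011011000110
10110110110110010100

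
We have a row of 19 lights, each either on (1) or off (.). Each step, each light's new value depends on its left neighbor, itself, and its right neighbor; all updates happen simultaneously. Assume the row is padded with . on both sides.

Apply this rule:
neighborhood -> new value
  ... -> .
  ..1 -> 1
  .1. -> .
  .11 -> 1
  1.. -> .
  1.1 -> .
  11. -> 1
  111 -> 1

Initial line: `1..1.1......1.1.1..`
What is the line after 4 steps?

..1........1.......
.1........1........
1........1.........
........1..........

........1..........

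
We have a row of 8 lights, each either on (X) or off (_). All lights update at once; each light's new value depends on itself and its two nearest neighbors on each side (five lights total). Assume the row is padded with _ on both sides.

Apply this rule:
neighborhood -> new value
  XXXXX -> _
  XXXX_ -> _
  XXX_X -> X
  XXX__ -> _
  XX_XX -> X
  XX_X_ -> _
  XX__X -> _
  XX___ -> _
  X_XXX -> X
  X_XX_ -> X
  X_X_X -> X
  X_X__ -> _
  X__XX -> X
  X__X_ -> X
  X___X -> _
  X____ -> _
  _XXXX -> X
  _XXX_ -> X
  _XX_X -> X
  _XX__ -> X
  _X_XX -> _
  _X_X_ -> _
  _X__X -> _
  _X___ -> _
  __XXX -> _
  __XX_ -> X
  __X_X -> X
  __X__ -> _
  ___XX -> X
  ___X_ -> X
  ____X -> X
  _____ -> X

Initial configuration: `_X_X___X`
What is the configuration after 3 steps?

XX_XXX__

XX____X_
XX__XX__
XX_XXX__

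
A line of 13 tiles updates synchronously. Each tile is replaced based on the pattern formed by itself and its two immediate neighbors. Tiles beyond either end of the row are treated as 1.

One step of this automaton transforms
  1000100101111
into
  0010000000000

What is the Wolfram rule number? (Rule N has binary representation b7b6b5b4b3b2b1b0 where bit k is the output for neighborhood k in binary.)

1

position 10: 111 → 0  (bit 7 = 0)
position 0: 110 → 0  (bit 6 = 0)
position 8: 101 → 0  (bit 5 = 0)
position 1: 100 → 0  (bit 4 = 0)
position 9: 011 → 0  (bit 3 = 0)
position 4: 010 → 0  (bit 2 = 0)
position 3: 001 → 0  (bit 1 = 0)
position 2: 000 → 1  (bit 0 = 1)
bits b7..b0 = 00000001 = 1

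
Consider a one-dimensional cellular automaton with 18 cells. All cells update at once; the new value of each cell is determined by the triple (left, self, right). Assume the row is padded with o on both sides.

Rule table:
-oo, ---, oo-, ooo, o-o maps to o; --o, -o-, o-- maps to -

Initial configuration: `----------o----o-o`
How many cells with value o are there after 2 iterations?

14

-oooooooo---oo--oo
ooooooooo-o-oo--oo
count of o: 14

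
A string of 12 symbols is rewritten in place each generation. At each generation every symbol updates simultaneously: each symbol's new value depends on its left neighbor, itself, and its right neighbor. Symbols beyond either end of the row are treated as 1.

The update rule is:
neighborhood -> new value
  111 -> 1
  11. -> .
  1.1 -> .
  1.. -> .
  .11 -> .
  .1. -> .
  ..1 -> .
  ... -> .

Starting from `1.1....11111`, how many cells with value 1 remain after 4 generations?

generation 1: ........1111
generation 2: .........111
generation 3: ..........11
generation 4: ...........1
count of 1: 1

1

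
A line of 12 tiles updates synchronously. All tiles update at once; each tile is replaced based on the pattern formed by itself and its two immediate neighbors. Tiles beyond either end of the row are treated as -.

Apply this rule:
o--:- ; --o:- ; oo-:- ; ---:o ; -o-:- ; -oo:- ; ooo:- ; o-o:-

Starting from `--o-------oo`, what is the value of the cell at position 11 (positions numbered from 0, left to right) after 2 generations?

o---ooooo---
--o-------oo
position 11 holds o

o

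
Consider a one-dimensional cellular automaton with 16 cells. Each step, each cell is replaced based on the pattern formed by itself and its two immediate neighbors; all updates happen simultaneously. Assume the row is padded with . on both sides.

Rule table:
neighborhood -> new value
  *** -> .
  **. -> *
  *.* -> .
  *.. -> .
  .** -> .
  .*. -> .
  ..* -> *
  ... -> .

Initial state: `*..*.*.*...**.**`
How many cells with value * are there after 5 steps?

step 1: ..*.......*.*..*
step 2: .*.......*....*.
step 3: *.......*....*..
step 4: .......*....*...
step 5: ......*....*....
count of *: 2

2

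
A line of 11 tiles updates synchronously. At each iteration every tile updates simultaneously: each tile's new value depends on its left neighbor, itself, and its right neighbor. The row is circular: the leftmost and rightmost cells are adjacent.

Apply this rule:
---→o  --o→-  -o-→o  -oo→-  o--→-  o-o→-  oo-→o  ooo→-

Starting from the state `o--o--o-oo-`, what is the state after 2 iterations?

o--o--o--o-

o--o--o--o-
o--o--o--o-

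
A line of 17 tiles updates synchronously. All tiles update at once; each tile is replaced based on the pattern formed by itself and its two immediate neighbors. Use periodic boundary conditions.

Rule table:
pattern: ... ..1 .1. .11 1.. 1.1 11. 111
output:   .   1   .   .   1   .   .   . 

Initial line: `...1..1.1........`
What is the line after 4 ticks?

...11.1...1.1...1

..1.11...1.......
.1....1.1.1......
1.1..1.....1.....
...11.1...1.1...1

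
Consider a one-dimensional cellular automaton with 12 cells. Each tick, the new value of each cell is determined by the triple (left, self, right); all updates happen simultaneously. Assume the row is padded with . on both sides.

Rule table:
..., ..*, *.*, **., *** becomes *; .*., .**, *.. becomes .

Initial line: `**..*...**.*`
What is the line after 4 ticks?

.*.*..**.**.
*.*..*.**.*.
.*..*.*.**..
*..*.*.*.*.*

*..*.*.*.*.*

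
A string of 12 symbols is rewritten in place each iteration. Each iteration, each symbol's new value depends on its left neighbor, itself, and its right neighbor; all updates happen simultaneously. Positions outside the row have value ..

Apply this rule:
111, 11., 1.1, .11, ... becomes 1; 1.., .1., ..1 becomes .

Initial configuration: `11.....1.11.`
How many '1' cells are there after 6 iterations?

11.111..111.
111111..111.
111111..111.  (fixed point — unchanged through iteration 6)
count of 1: 9

9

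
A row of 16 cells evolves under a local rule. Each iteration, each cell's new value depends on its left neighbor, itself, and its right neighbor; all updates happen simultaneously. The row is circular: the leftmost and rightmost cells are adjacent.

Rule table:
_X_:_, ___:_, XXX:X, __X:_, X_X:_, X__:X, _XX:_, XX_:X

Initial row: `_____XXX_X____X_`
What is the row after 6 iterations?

____X______XX__X

______XX__X____X
X______XX__X____
_X______XX__X___
__X______XX__X__
___X______XX__X_
____X______XX__X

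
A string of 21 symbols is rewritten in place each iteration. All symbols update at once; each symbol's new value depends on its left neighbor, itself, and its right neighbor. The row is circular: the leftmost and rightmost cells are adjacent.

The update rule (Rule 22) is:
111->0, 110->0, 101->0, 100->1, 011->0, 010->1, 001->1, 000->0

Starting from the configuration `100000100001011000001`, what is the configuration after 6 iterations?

010001110011000100010
111010001100101110111
000011010011100000000
000100011100010000000
001110100010111000000
010000110110000100000

010000110110000100000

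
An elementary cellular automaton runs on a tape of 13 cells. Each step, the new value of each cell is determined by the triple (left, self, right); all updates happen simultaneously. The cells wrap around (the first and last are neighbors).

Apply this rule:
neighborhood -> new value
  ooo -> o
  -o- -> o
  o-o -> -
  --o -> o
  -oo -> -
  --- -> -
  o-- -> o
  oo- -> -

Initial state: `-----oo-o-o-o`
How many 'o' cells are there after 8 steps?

o---o---o-o-o
-o-ooo-oo-o--
oo--o-----oo-
--oooo---o---
-o-oo-o-ooo--
oo----o--o-o-
--o--ooooo-o-
-oooo-ooo--oo
count of o: 9

9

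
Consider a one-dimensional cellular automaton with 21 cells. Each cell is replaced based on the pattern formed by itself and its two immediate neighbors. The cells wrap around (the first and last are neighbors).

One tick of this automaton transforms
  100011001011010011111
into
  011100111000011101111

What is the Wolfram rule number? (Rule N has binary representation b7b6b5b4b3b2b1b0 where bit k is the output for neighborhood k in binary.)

position 17: 111 → 1  (bit 7 = 1)
position 0: 110 → 0  (bit 6 = 0)
position 9: 101 → 0  (bit 5 = 0)
position 1: 100 → 1  (bit 4 = 1)
position 4: 011 → 0  (bit 3 = 0)
position 8: 010 → 1  (bit 2 = 1)
position 3: 001 → 1  (bit 1 = 1)
position 2: 000 → 1  (bit 0 = 1)
bits b7..b0 = 10010111 = 151

151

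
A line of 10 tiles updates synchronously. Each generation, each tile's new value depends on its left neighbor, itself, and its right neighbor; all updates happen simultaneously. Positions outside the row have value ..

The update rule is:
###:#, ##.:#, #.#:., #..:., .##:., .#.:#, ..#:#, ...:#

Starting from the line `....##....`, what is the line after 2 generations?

####.#.###
.###.#..##

.###.#..##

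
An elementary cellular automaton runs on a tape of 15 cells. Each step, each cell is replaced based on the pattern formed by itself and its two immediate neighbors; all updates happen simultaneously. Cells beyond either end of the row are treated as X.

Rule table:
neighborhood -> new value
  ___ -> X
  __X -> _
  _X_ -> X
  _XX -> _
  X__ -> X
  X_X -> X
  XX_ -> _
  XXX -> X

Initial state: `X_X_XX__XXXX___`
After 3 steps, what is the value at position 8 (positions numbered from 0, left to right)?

X

step 1: _XXX__X__XX_XX_
step 2: X_X_X_XX___X__X
step 3: _XXXXX__XX_XX__
position 8 holds X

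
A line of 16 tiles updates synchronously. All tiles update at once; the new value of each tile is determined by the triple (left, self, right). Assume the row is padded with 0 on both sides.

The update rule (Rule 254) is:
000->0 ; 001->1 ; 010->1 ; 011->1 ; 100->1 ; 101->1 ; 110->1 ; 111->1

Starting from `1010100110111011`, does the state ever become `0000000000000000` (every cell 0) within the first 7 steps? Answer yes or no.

1111111111111111
1111111111111111  (fixed point — unchanged through step 7)
step 7 is 1111111111111111, still not uniform 0

no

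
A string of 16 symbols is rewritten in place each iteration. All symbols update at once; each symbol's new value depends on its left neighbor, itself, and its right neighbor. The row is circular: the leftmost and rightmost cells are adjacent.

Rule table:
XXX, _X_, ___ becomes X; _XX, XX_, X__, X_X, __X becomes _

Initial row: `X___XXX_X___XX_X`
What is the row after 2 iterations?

__X__X__X_X_____
X_X__X__X_X_XXXX

X_X__X__X_X_XXXX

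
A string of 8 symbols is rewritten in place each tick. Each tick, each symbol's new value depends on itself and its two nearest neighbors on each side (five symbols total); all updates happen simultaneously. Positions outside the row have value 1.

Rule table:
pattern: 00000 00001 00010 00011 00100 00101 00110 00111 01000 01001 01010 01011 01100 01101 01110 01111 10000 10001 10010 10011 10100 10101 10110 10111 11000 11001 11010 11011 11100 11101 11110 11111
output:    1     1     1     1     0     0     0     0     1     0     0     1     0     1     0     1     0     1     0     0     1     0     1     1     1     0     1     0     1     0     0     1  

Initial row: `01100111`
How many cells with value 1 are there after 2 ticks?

6

01000011
11101101
count of 1: 6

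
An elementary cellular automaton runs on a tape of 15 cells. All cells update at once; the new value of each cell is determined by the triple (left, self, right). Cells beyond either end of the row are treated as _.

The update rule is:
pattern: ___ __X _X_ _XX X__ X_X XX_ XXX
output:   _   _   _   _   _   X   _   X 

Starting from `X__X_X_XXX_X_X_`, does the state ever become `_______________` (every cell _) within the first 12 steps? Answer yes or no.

yes

step 1: ____X_X_X_X_X__
step 2: _____X_X_X_X___
step 3: ______X_X_X____
step 4: _______X_X_____
step 5: ________X______
step 6: _______________
all cells are _ at step 6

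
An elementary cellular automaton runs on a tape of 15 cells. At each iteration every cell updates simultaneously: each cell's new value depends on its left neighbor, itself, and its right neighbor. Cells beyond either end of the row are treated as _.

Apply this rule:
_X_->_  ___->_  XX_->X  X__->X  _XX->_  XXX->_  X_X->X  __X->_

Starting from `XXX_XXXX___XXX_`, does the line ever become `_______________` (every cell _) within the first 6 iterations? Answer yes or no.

__XX___XX____XX
___XX___XX____X
____XX___XX____
_____XX___XX___
______XX___XX__
_______XX___XX_
iteration 6 is _______XX___XX_, still not uniform _

no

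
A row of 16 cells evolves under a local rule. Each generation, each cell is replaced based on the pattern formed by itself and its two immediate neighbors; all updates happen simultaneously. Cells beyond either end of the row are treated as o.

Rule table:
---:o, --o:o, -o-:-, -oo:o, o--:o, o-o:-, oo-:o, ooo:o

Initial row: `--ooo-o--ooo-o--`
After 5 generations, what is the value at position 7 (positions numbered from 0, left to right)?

generation 1: ooooo--ooooo--oo
generation 2: oooooooooooooooo
generation 3: oooooooooooooooo  (fixed point — unchanged through generation 5)
position 7 holds o

o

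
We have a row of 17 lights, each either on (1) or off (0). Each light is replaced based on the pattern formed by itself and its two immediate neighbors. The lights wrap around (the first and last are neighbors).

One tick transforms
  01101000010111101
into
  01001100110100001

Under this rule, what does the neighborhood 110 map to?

0

At position 2 the neighborhood is 110; the next row has 0 there.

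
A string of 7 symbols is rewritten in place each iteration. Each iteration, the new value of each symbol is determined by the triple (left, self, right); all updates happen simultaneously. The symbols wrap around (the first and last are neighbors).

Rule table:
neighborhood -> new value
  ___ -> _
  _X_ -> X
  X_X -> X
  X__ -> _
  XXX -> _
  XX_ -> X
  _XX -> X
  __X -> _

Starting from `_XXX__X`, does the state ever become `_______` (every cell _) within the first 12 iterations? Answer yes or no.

no

iteration 1: XX_X__X
iteration 2: _XXX__X  (repeats iteration 0; period 2)
iteration 12: _XXX__X
iteration 12 is _XXX__X, still not uniform _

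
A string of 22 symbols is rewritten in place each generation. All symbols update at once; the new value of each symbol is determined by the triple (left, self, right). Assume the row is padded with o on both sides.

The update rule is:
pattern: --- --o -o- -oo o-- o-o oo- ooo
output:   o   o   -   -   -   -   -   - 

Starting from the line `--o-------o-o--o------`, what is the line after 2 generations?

---o-------ooo--o-----

-o--oooooo----o--ooooo
---o-------ooo--o-----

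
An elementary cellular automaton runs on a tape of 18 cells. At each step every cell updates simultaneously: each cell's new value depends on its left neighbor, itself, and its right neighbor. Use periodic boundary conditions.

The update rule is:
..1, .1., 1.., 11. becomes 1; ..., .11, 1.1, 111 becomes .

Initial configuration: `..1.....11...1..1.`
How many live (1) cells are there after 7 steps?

6

.111...1.11.111111
...11.11..1......1
1.1.1..11111....11
1.1.111....11..1..
1.1...11..1.111111
1.11.1.1111.......
1..1.1....11.....1
count of 1: 6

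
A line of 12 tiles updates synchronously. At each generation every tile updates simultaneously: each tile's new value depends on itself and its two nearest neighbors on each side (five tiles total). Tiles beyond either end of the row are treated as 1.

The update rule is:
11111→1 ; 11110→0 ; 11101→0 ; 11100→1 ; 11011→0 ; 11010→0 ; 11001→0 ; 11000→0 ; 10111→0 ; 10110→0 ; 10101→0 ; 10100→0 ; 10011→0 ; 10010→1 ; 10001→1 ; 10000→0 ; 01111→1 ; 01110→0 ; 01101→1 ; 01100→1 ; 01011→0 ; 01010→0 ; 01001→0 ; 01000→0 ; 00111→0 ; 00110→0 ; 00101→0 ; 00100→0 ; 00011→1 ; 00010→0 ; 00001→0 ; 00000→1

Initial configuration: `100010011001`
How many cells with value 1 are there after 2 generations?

3

101000001000
000001000011
count of 1: 3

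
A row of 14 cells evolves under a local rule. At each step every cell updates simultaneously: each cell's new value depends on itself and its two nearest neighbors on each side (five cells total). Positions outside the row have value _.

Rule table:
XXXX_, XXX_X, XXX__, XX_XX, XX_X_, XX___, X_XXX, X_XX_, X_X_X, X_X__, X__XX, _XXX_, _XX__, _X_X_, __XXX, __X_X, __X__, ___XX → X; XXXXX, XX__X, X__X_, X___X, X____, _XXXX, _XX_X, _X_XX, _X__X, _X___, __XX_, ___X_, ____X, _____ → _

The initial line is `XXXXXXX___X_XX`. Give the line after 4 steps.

X_X__XXX__X_XX

step 1: X____XXX__X_XX
step 2: X___XXXX__X_XX
step 3: X__XX_XX__X_XX
step 4: X_X__XXX__X_XX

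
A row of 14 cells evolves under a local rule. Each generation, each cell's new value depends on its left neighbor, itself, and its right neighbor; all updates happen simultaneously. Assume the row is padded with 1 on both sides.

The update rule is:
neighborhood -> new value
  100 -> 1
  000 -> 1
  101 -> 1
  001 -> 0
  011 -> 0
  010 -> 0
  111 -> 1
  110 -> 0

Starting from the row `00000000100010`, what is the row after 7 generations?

11111110011001
11111101000100
11111010110010
11110101001001
11101010100100
11010101010010
10101010101001

10101010101001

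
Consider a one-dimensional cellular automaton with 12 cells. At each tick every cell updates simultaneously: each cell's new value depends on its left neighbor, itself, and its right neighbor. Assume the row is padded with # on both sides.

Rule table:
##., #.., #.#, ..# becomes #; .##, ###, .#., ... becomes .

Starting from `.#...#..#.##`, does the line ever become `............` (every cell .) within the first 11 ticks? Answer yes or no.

#.#.#.##.#..
##.#.#.##.##
.##.#.#.##..
#.##.#.#.###
##.##.#.#...
.##.##.#.#.#
#.##.##.#.#.
##.##.##.#.#
.##.##.##.#.
#.##.##.##.#
##.##.##.##.
tick 11 is ##.##.##.##., still not uniform .

no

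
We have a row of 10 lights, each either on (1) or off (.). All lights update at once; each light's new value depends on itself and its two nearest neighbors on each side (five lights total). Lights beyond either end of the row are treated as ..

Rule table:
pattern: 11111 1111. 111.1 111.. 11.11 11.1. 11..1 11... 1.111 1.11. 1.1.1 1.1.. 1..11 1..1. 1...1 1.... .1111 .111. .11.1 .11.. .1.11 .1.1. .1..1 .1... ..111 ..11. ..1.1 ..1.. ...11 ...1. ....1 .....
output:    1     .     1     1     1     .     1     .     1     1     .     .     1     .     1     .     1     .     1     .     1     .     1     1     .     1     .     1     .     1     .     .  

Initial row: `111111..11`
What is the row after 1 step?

.111.1111.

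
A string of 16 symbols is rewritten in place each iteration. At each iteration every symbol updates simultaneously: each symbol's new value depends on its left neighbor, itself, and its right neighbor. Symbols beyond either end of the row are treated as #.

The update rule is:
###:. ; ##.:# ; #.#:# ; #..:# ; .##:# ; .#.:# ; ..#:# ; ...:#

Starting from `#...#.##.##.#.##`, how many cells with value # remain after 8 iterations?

2

###############.
..............##
###############.  (repeats iteration 1; period 2)
iteration 8: ..............##
count of #: 2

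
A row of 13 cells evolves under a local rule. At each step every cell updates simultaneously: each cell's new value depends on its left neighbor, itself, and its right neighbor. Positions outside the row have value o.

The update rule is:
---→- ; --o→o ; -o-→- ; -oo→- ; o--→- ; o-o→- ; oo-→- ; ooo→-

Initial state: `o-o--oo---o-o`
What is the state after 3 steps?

--o----o---o-

----o----o---
---o----o---o
--o----o---o-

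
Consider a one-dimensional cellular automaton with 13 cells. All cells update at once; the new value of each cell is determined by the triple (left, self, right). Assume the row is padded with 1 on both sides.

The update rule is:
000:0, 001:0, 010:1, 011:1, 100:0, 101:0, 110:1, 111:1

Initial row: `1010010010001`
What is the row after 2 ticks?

1010010010001  (fixed point — unchanged through tick 2)

1010010010001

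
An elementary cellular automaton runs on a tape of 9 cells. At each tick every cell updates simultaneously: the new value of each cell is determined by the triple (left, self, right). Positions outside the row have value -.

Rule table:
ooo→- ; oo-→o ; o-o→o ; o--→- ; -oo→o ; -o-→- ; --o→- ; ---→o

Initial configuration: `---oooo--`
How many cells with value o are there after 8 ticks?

4

oo-o--o-o
ooo----o-
o-o-oo---
-o-ooo-oo
--oo-oooo
o-oooo--o
-oo--o---
-oo----oo
count of o: 4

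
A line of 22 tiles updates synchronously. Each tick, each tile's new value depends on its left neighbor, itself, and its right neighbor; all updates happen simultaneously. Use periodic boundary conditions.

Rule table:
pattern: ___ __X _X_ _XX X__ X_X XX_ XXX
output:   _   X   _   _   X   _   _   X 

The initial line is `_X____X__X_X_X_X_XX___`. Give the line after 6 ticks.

___X___X_____XX_X_X___

tick 1: X_X__X_XX__________X__
tick 2: ___XX____X________X_XX
tick 3: X_X__X__X_X______X____
tick 4: ___XX_XX___X____X_X__X
tick 5: X_X_____X_X_X__X___XX_
tick 6: ___X___X_____XX_X_X___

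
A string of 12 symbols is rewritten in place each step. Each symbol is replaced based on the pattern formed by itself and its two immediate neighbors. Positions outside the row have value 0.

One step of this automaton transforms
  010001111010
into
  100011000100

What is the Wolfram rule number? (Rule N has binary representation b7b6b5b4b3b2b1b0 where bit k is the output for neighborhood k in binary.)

42

position 6: 111 → 0  (bit 7 = 0)
position 8: 110 → 0  (bit 6 = 0)
position 9: 101 → 1  (bit 5 = 1)
position 2: 100 → 0  (bit 4 = 0)
position 5: 011 → 1  (bit 3 = 1)
position 1: 010 → 0  (bit 2 = 0)
position 0: 001 → 1  (bit 1 = 1)
position 3: 000 → 0  (bit 0 = 0)
bits b7..b0 = 00101010 = 42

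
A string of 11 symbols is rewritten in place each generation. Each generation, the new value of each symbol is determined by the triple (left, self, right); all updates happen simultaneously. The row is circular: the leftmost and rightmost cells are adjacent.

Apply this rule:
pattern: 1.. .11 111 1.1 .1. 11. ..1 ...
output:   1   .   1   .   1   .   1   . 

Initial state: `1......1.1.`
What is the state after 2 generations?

generation 1: 11....11.1.
generation 2: ..1..1...1.

..1..1...1.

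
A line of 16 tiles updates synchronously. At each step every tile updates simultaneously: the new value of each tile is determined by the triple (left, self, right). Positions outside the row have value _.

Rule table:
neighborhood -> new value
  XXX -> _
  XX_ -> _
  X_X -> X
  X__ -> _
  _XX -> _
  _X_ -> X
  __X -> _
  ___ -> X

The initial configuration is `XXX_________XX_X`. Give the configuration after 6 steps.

____XXXXXXX___XX
XXX_________X___
____XXXXXXX_X_XX
XXX________XXX__
____XXXXXX_____X
XXX________XXX_X

XXX________XXX_X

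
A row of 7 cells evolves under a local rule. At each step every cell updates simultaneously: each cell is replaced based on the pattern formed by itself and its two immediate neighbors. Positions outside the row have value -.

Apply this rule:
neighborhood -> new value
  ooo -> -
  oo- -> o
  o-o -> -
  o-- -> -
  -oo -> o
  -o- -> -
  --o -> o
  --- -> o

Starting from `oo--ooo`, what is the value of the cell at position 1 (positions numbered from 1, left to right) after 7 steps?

oo-oo-o
oo-oo--
oo-oo-o  (repeats step 1; period 2)
step 7: oo-oo-o
position 1 holds o

o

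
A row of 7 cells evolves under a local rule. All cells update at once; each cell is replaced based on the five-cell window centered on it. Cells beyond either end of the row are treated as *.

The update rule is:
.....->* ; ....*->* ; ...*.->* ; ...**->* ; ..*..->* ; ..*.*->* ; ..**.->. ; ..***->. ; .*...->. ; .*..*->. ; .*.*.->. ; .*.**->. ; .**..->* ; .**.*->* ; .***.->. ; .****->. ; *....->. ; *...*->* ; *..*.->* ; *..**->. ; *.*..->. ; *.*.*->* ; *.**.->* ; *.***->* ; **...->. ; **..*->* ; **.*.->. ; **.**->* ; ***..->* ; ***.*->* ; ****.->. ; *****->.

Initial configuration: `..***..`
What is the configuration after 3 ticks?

*...**.
*.**.**
******.

******.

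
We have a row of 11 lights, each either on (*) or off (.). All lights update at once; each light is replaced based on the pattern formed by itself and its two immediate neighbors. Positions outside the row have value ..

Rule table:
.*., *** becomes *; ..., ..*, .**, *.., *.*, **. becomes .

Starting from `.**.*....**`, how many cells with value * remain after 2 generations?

1

....*......
....*......
count of *: 1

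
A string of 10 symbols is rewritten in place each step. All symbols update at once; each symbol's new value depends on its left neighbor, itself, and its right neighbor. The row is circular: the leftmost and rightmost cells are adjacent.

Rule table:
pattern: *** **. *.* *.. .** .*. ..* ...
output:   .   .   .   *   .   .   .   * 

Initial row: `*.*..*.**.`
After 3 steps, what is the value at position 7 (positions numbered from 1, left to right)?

.

...*......
**..******
..*.......
position 7 holds .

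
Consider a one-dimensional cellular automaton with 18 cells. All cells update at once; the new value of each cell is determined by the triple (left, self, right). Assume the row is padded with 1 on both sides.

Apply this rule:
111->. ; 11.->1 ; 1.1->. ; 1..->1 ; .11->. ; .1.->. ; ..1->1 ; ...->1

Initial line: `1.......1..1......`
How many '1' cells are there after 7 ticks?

16

11111111.11.111111
.......1..1.......
1111111.11.1111111
......1..1........
111111.11.11111111
.....1..1.........
11111.11.111111111
count of 1: 16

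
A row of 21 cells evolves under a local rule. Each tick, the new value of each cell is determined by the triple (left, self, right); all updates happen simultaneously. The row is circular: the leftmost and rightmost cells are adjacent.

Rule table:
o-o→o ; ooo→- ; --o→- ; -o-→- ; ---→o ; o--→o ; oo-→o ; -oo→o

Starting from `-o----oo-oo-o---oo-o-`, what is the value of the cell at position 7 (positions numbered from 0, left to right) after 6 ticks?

o

tick 1: --ooo-oooooo-oo-ooo-o
tick 2: o-o-ooo----oooooo-oo-
tick 3: -o-oo-oooo-o----ooooo
tick 4: o-ooooo--oo-ooo-o---o
tick 5: ooo---oo-oooo-oo-oo-o
tick 6: --ooo-oooo--ooooooooo
position 7 holds o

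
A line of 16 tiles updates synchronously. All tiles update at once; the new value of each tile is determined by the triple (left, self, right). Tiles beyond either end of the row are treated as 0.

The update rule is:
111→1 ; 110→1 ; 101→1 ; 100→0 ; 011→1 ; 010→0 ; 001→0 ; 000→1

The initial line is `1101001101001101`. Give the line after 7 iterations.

1111111111111110

1110001110001110
1110101110101110
1111011111011110
1111111111111110
1111111111111110  (fixed point — unchanged through iteration 7)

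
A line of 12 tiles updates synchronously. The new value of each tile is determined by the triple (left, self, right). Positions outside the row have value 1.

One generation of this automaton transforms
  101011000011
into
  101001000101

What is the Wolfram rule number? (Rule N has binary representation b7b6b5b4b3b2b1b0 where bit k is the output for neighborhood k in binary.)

198

position 11: 111 → 1  (bit 7 = 1)
position 0: 110 → 1  (bit 6 = 1)
position 1: 101 → 0  (bit 5 = 0)
position 6: 100 → 0  (bit 4 = 0)
position 4: 011 → 0  (bit 3 = 0)
position 2: 010 → 1  (bit 2 = 1)
position 9: 001 → 1  (bit 1 = 1)
position 7: 000 → 0  (bit 0 = 0)
bits b7..b0 = 11000110 = 198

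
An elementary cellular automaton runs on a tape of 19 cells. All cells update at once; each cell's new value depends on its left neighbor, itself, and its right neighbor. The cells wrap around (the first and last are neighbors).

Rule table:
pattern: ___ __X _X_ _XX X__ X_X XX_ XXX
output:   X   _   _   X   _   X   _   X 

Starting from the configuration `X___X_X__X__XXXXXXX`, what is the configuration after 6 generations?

__X__X______XXXXXXX
_______XXXX_XXXXXX_
XXXXXX_XXX_XXXXXX__
XXXXX_XXX_XXXXXX___
XXXX_XXX_XXXXXX__X_
XXX_XXX_XXXXXX____X

XXX_XXX_XXXXXX____X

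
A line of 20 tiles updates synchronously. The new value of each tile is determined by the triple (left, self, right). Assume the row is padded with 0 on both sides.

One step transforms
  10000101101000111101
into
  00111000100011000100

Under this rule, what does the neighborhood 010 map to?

At position 0 the neighborhood is 010; the next row has 0 there.

0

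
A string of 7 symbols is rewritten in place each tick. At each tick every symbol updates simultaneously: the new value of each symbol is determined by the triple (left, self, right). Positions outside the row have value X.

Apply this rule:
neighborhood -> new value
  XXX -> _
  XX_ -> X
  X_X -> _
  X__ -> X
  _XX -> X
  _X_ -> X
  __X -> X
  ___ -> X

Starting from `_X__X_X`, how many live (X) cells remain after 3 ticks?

tick 1: _XXXX_X
tick 2: _X__X_X  (repeats tick 0; period 2)
tick 3: _XXXX_X
count of X: 5

5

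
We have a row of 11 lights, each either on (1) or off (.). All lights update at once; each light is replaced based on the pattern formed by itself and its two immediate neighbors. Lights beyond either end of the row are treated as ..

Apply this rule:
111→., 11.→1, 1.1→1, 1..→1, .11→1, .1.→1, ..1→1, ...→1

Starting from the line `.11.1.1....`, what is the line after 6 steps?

1.........1

11111111111
1.........1
11111111111  (repeats step 1; period 2)
step 6: 1.........1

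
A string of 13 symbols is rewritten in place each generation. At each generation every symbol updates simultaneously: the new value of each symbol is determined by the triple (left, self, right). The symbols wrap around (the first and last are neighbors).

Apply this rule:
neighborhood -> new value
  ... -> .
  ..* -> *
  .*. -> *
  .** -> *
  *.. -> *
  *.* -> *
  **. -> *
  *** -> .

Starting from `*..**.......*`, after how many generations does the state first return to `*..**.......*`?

generation 1: ******.....**
generation 2: .....**...**.
generation 3: ....****.****
generation 4: *..**..***..*
generation 5: ********.****
generation 6: .......***...
generation 7: ......**.**..
generation 8: .....*******.
generation 9: ....**.....**
generation 10: *..****...***
generation 11: ****..**.**..
generation 12: *..**********
generation 13: ****.........
generation 14: *..**.......*

14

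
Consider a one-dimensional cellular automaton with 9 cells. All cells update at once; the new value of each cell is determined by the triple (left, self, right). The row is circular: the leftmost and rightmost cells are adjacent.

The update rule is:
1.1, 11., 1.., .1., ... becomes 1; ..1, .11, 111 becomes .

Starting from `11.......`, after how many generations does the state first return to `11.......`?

generation 1: .1111111.
generation 2: .......11
generation 3: 111111..1
generation 4: .....11..
generation 5: 1111..111
generation 6: ...11....
generation 7: 11..11111
generation 8: .11......
generation 9: ..1111111
generation 10: 1.......1
generation 11: 1111111..
generation 12: ......11.
generation 13: 11111..11
generation 14: ....11...
generation 15: 111..1111
generation 16: ..11.....
generation 17: 1..111111
generation 18: 11.......

18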